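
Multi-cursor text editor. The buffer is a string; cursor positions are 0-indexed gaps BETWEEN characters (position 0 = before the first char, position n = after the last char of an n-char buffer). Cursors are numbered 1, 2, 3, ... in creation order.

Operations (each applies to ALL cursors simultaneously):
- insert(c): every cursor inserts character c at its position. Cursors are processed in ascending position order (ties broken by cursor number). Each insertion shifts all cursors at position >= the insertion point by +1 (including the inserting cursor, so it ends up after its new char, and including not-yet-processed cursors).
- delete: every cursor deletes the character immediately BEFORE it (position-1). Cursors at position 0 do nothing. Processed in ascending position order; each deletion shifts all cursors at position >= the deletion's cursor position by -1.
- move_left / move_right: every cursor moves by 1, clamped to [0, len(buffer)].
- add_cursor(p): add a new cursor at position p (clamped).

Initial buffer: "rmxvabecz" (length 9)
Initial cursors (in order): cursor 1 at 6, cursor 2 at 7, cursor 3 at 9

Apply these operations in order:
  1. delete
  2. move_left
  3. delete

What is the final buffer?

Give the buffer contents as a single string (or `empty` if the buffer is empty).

After op 1 (delete): buffer="rmxvac" (len 6), cursors c1@5 c2@5 c3@6, authorship ......
After op 2 (move_left): buffer="rmxvac" (len 6), cursors c1@4 c2@4 c3@5, authorship ......
After op 3 (delete): buffer="rmc" (len 3), cursors c1@2 c2@2 c3@2, authorship ...

Answer: rmc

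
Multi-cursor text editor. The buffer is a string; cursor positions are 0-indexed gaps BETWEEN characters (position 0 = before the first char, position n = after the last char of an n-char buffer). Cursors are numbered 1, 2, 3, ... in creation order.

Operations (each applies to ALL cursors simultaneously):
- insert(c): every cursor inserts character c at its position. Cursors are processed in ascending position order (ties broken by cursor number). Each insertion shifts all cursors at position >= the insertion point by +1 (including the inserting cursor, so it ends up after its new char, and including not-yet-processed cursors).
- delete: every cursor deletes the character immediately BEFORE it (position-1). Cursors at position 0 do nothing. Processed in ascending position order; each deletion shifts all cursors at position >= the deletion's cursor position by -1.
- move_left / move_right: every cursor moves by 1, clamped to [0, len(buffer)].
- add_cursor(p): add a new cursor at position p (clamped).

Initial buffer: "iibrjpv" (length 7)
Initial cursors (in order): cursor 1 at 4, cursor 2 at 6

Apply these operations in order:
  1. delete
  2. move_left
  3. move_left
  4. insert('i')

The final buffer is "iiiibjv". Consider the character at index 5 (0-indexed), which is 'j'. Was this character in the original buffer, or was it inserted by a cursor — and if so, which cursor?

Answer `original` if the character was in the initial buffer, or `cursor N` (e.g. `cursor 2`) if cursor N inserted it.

After op 1 (delete): buffer="iibjv" (len 5), cursors c1@3 c2@4, authorship .....
After op 2 (move_left): buffer="iibjv" (len 5), cursors c1@2 c2@3, authorship .....
After op 3 (move_left): buffer="iibjv" (len 5), cursors c1@1 c2@2, authorship .....
After op 4 (insert('i')): buffer="iiiibjv" (len 7), cursors c1@2 c2@4, authorship .1.2...
Authorship (.=original, N=cursor N): . 1 . 2 . . .
Index 5: author = original

Answer: original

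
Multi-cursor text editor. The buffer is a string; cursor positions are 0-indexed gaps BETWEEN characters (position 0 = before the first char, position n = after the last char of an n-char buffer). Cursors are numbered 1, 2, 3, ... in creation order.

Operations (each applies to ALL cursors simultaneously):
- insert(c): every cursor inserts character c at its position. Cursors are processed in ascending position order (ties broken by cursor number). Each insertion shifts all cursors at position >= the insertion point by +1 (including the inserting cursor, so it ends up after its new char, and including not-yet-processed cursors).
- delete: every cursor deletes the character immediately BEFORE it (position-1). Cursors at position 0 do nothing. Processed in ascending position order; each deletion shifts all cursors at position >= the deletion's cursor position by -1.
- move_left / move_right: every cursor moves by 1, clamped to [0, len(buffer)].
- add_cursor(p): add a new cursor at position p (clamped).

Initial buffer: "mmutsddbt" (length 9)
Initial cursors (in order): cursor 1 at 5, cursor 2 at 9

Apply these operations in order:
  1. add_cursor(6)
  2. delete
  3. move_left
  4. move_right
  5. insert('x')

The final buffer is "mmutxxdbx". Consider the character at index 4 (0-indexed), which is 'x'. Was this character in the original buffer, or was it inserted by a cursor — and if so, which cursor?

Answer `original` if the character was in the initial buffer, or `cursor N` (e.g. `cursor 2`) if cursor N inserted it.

After op 1 (add_cursor(6)): buffer="mmutsddbt" (len 9), cursors c1@5 c3@6 c2@9, authorship .........
After op 2 (delete): buffer="mmutdb" (len 6), cursors c1@4 c3@4 c2@6, authorship ......
After op 3 (move_left): buffer="mmutdb" (len 6), cursors c1@3 c3@3 c2@5, authorship ......
After op 4 (move_right): buffer="mmutdb" (len 6), cursors c1@4 c3@4 c2@6, authorship ......
After op 5 (insert('x')): buffer="mmutxxdbx" (len 9), cursors c1@6 c3@6 c2@9, authorship ....13..2
Authorship (.=original, N=cursor N): . . . . 1 3 . . 2
Index 4: author = 1

Answer: cursor 1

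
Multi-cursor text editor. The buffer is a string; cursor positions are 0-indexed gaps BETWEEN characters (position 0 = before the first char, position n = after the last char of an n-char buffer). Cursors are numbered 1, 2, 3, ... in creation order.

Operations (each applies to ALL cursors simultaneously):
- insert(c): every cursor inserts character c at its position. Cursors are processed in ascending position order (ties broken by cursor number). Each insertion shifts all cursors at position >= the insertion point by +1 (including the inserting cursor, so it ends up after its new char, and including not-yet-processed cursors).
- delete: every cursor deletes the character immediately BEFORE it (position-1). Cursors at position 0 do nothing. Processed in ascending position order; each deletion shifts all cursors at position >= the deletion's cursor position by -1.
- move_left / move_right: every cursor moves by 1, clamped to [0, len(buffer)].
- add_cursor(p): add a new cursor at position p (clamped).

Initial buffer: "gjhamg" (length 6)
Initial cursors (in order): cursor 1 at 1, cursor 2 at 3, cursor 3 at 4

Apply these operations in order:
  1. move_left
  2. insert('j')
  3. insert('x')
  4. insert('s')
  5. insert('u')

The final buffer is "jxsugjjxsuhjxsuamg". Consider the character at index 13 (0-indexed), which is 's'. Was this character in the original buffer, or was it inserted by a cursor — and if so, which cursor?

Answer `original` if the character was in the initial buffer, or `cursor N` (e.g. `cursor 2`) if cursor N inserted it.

Answer: cursor 3

Derivation:
After op 1 (move_left): buffer="gjhamg" (len 6), cursors c1@0 c2@2 c3@3, authorship ......
After op 2 (insert('j')): buffer="jgjjhjamg" (len 9), cursors c1@1 c2@4 c3@6, authorship 1..2.3...
After op 3 (insert('x')): buffer="jxgjjxhjxamg" (len 12), cursors c1@2 c2@6 c3@9, authorship 11..22.33...
After op 4 (insert('s')): buffer="jxsgjjxshjxsamg" (len 15), cursors c1@3 c2@8 c3@12, authorship 111..222.333...
After op 5 (insert('u')): buffer="jxsugjjxsuhjxsuamg" (len 18), cursors c1@4 c2@10 c3@15, authorship 1111..2222.3333...
Authorship (.=original, N=cursor N): 1 1 1 1 . . 2 2 2 2 . 3 3 3 3 . . .
Index 13: author = 3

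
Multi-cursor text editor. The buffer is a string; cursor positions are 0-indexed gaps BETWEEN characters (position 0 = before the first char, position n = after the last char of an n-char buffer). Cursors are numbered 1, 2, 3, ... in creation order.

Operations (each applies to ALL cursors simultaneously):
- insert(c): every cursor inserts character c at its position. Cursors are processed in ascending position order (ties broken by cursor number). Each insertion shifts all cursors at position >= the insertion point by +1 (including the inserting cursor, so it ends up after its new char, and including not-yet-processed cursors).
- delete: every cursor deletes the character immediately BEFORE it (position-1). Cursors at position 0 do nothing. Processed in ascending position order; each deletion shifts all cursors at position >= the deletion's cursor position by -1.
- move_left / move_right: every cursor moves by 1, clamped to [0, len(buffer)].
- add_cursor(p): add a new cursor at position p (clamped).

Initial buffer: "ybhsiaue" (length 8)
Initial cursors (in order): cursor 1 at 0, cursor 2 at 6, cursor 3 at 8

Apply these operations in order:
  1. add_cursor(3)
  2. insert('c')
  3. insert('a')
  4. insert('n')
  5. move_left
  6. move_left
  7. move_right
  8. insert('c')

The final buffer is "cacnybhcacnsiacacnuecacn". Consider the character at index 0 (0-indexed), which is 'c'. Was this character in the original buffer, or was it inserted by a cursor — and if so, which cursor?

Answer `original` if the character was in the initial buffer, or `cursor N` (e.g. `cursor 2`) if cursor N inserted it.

After op 1 (add_cursor(3)): buffer="ybhsiaue" (len 8), cursors c1@0 c4@3 c2@6 c3@8, authorship ........
After op 2 (insert('c')): buffer="cybhcsiacuec" (len 12), cursors c1@1 c4@5 c2@9 c3@12, authorship 1...4...2..3
After op 3 (insert('a')): buffer="caybhcasiacaueca" (len 16), cursors c1@2 c4@7 c2@12 c3@16, authorship 11...44...22..33
After op 4 (insert('n')): buffer="canybhcansiacanuecan" (len 20), cursors c1@3 c4@9 c2@15 c3@20, authorship 111...444...222..333
After op 5 (move_left): buffer="canybhcansiacanuecan" (len 20), cursors c1@2 c4@8 c2@14 c3@19, authorship 111...444...222..333
After op 6 (move_left): buffer="canybhcansiacanuecan" (len 20), cursors c1@1 c4@7 c2@13 c3@18, authorship 111...444...222..333
After op 7 (move_right): buffer="canybhcansiacanuecan" (len 20), cursors c1@2 c4@8 c2@14 c3@19, authorship 111...444...222..333
After op 8 (insert('c')): buffer="cacnybhcacnsiacacnuecacn" (len 24), cursors c1@3 c4@10 c2@17 c3@23, authorship 1111...4444...2222..3333
Authorship (.=original, N=cursor N): 1 1 1 1 . . . 4 4 4 4 . . . 2 2 2 2 . . 3 3 3 3
Index 0: author = 1

Answer: cursor 1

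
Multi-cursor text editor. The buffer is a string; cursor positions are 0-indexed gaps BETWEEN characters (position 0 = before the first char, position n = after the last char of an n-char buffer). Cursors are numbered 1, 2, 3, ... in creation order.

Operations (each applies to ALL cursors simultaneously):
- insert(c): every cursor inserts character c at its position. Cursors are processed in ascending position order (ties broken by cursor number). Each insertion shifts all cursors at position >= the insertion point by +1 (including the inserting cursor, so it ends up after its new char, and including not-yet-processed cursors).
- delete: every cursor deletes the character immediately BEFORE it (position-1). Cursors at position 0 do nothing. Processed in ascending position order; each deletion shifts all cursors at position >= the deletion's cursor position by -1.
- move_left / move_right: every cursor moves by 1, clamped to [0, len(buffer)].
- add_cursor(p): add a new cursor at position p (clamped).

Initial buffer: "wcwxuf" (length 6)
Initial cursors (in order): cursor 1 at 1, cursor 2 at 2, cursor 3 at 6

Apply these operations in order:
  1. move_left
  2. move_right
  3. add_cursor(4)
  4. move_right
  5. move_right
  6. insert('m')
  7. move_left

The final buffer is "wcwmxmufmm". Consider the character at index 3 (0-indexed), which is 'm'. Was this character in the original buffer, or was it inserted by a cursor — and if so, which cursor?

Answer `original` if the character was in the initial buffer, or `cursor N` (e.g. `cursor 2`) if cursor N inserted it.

Answer: cursor 1

Derivation:
After op 1 (move_left): buffer="wcwxuf" (len 6), cursors c1@0 c2@1 c3@5, authorship ......
After op 2 (move_right): buffer="wcwxuf" (len 6), cursors c1@1 c2@2 c3@6, authorship ......
After op 3 (add_cursor(4)): buffer="wcwxuf" (len 6), cursors c1@1 c2@2 c4@4 c3@6, authorship ......
After op 4 (move_right): buffer="wcwxuf" (len 6), cursors c1@2 c2@3 c4@5 c3@6, authorship ......
After op 5 (move_right): buffer="wcwxuf" (len 6), cursors c1@3 c2@4 c3@6 c4@6, authorship ......
After op 6 (insert('m')): buffer="wcwmxmufmm" (len 10), cursors c1@4 c2@6 c3@10 c4@10, authorship ...1.2..34
After op 7 (move_left): buffer="wcwmxmufmm" (len 10), cursors c1@3 c2@5 c3@9 c4@9, authorship ...1.2..34
Authorship (.=original, N=cursor N): . . . 1 . 2 . . 3 4
Index 3: author = 1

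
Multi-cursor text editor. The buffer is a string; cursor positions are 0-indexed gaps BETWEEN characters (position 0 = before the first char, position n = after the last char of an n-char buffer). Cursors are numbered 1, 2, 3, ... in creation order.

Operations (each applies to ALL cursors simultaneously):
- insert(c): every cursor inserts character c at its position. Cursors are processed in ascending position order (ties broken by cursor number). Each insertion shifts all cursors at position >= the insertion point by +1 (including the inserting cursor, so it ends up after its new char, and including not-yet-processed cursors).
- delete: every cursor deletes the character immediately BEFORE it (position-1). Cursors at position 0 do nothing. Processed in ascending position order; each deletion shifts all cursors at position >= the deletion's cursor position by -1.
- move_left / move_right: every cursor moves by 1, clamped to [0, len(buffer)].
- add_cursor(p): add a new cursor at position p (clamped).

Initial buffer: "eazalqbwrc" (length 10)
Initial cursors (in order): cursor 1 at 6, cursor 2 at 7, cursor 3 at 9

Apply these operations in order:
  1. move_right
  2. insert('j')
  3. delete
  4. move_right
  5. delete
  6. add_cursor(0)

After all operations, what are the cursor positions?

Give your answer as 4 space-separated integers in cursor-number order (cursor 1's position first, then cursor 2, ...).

After op 1 (move_right): buffer="eazalqbwrc" (len 10), cursors c1@7 c2@8 c3@10, authorship ..........
After op 2 (insert('j')): buffer="eazalqbjwjrcj" (len 13), cursors c1@8 c2@10 c3@13, authorship .......1.2..3
After op 3 (delete): buffer="eazalqbwrc" (len 10), cursors c1@7 c2@8 c3@10, authorship ..........
After op 4 (move_right): buffer="eazalqbwrc" (len 10), cursors c1@8 c2@9 c3@10, authorship ..........
After op 5 (delete): buffer="eazalqb" (len 7), cursors c1@7 c2@7 c3@7, authorship .......
After op 6 (add_cursor(0)): buffer="eazalqb" (len 7), cursors c4@0 c1@7 c2@7 c3@7, authorship .......

Answer: 7 7 7 0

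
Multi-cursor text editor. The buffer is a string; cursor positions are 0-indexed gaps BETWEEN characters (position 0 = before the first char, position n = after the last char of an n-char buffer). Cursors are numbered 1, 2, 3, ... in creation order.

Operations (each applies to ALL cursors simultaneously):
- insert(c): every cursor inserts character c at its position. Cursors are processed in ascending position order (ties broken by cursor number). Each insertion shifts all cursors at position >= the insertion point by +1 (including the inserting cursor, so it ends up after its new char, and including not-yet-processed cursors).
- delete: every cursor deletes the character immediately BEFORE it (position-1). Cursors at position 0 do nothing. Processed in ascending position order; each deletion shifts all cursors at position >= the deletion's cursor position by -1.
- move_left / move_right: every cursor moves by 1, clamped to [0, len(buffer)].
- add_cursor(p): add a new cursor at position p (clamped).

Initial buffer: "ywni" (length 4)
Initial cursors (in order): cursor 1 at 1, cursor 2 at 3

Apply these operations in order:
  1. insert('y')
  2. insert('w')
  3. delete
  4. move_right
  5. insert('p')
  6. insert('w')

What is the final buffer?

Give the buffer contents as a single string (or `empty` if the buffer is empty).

After op 1 (insert('y')): buffer="yywnyi" (len 6), cursors c1@2 c2@5, authorship .1..2.
After op 2 (insert('w')): buffer="yywwnywi" (len 8), cursors c1@3 c2@7, authorship .11..22.
After op 3 (delete): buffer="yywnyi" (len 6), cursors c1@2 c2@5, authorship .1..2.
After op 4 (move_right): buffer="yywnyi" (len 6), cursors c1@3 c2@6, authorship .1..2.
After op 5 (insert('p')): buffer="yywpnyip" (len 8), cursors c1@4 c2@8, authorship .1.1.2.2
After op 6 (insert('w')): buffer="yywpwnyipw" (len 10), cursors c1@5 c2@10, authorship .1.11.2.22

Answer: yywpwnyipw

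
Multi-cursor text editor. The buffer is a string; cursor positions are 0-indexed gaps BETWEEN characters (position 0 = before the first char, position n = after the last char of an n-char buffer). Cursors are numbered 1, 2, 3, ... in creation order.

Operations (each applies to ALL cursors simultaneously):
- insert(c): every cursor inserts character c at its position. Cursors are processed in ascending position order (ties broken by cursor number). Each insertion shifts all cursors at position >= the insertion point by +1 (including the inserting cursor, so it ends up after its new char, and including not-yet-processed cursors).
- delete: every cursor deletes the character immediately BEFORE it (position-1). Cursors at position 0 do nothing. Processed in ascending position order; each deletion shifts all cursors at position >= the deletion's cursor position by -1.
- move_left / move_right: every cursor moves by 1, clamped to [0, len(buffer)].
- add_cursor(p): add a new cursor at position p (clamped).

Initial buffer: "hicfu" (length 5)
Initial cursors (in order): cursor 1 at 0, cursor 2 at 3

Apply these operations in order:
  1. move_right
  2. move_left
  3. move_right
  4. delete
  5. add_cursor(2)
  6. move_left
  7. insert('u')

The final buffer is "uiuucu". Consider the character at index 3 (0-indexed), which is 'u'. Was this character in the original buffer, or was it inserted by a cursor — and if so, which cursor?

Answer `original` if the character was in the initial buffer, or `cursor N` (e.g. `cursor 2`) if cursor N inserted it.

After op 1 (move_right): buffer="hicfu" (len 5), cursors c1@1 c2@4, authorship .....
After op 2 (move_left): buffer="hicfu" (len 5), cursors c1@0 c2@3, authorship .....
After op 3 (move_right): buffer="hicfu" (len 5), cursors c1@1 c2@4, authorship .....
After op 4 (delete): buffer="icu" (len 3), cursors c1@0 c2@2, authorship ...
After op 5 (add_cursor(2)): buffer="icu" (len 3), cursors c1@0 c2@2 c3@2, authorship ...
After op 6 (move_left): buffer="icu" (len 3), cursors c1@0 c2@1 c3@1, authorship ...
After op 7 (insert('u')): buffer="uiuucu" (len 6), cursors c1@1 c2@4 c3@4, authorship 1.23..
Authorship (.=original, N=cursor N): 1 . 2 3 . .
Index 3: author = 3

Answer: cursor 3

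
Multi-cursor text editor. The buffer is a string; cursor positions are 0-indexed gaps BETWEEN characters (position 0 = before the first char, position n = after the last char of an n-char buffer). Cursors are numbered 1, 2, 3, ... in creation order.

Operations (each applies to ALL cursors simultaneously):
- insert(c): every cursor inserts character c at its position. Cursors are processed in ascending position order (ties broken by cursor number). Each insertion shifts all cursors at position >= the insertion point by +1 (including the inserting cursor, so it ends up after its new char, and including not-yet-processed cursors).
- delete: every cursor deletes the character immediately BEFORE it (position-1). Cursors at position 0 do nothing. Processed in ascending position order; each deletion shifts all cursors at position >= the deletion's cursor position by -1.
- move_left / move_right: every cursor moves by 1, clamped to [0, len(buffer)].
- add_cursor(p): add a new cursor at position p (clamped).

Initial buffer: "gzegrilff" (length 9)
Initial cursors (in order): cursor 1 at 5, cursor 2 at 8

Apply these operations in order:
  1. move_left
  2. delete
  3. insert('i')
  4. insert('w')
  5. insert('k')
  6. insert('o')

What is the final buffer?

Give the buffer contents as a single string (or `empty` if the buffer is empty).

Answer: gzeiwkoriiwkoff

Derivation:
After op 1 (move_left): buffer="gzegrilff" (len 9), cursors c1@4 c2@7, authorship .........
After op 2 (delete): buffer="gzeriff" (len 7), cursors c1@3 c2@5, authorship .......
After op 3 (insert('i')): buffer="gzeiriiff" (len 9), cursors c1@4 c2@7, authorship ...1..2..
After op 4 (insert('w')): buffer="gzeiwriiwff" (len 11), cursors c1@5 c2@9, authorship ...11..22..
After op 5 (insert('k')): buffer="gzeiwkriiwkff" (len 13), cursors c1@6 c2@11, authorship ...111..222..
After op 6 (insert('o')): buffer="gzeiwkoriiwkoff" (len 15), cursors c1@7 c2@13, authorship ...1111..2222..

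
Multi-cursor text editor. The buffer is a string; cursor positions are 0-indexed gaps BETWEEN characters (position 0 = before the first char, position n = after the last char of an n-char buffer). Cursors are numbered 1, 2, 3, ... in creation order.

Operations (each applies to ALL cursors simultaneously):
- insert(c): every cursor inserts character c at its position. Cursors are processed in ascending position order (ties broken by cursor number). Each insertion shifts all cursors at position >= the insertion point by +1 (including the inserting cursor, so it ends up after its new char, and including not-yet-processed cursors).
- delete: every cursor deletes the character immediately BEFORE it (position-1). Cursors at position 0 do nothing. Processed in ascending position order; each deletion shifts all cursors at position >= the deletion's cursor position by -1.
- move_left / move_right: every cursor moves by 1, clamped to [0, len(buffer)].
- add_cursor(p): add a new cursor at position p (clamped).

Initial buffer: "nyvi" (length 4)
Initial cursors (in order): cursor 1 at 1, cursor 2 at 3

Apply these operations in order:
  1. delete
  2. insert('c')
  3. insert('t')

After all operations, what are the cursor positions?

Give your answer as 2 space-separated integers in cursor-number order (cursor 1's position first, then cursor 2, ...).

After op 1 (delete): buffer="yi" (len 2), cursors c1@0 c2@1, authorship ..
After op 2 (insert('c')): buffer="cyci" (len 4), cursors c1@1 c2@3, authorship 1.2.
After op 3 (insert('t')): buffer="ctycti" (len 6), cursors c1@2 c2@5, authorship 11.22.

Answer: 2 5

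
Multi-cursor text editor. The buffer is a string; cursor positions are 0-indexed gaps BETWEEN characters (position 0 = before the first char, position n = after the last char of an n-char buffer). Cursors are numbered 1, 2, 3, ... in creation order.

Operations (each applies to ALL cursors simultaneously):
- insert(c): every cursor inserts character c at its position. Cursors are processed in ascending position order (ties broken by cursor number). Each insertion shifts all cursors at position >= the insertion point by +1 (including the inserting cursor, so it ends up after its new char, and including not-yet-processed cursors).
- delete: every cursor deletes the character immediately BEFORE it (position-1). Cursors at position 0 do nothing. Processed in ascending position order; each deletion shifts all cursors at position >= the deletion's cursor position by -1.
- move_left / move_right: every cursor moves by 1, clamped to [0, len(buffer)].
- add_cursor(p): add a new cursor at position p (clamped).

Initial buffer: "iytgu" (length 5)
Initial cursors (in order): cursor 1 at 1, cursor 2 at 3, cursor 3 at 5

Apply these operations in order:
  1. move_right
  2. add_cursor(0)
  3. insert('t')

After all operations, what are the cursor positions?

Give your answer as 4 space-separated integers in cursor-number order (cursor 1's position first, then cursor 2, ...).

Answer: 4 7 9 1

Derivation:
After op 1 (move_right): buffer="iytgu" (len 5), cursors c1@2 c2@4 c3@5, authorship .....
After op 2 (add_cursor(0)): buffer="iytgu" (len 5), cursors c4@0 c1@2 c2@4 c3@5, authorship .....
After op 3 (insert('t')): buffer="tiyttgtut" (len 9), cursors c4@1 c1@4 c2@7 c3@9, authorship 4..1..2.3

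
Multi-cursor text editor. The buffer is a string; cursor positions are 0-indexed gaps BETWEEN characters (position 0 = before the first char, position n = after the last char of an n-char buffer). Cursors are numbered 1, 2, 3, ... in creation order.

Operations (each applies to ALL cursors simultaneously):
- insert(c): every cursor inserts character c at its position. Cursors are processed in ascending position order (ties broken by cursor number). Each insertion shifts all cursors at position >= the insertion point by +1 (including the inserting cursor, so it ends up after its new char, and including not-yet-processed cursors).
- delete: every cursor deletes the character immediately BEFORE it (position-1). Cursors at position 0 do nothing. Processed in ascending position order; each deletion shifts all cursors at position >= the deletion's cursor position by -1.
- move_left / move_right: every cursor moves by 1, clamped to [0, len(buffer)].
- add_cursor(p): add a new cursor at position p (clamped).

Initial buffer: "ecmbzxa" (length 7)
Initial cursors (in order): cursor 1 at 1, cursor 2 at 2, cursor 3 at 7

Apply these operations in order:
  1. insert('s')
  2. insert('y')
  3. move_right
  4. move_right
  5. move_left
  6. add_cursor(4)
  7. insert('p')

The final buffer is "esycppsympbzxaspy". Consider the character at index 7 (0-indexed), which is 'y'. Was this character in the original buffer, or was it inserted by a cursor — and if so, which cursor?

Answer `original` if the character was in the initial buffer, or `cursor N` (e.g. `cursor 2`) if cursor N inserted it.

Answer: cursor 2

Derivation:
After op 1 (insert('s')): buffer="escsmbzxas" (len 10), cursors c1@2 c2@4 c3@10, authorship .1.2.....3
After op 2 (insert('y')): buffer="esycsymbzxasy" (len 13), cursors c1@3 c2@6 c3@13, authorship .11.22.....33
After op 3 (move_right): buffer="esycsymbzxasy" (len 13), cursors c1@4 c2@7 c3@13, authorship .11.22.....33
After op 4 (move_right): buffer="esycsymbzxasy" (len 13), cursors c1@5 c2@8 c3@13, authorship .11.22.....33
After op 5 (move_left): buffer="esycsymbzxasy" (len 13), cursors c1@4 c2@7 c3@12, authorship .11.22.....33
After op 6 (add_cursor(4)): buffer="esycsymbzxasy" (len 13), cursors c1@4 c4@4 c2@7 c3@12, authorship .11.22.....33
After op 7 (insert('p')): buffer="esycppsympbzxaspy" (len 17), cursors c1@6 c4@6 c2@10 c3@16, authorship .11.1422.2....333
Authorship (.=original, N=cursor N): . 1 1 . 1 4 2 2 . 2 . . . . 3 3 3
Index 7: author = 2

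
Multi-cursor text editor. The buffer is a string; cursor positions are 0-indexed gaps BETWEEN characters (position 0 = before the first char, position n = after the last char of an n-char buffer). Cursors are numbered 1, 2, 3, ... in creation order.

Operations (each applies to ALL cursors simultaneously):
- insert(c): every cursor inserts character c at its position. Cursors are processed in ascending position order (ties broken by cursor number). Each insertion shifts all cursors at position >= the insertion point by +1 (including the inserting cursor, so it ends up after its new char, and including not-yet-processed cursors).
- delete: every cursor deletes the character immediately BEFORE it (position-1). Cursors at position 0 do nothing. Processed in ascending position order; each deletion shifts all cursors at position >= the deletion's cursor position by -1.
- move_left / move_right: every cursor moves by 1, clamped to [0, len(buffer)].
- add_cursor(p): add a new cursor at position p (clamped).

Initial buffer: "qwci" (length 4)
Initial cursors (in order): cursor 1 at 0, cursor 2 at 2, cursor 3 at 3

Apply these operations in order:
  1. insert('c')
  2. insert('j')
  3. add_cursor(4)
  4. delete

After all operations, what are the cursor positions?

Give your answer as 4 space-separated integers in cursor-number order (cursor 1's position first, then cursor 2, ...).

Answer: 1 3 5 2

Derivation:
After op 1 (insert('c')): buffer="cqwccci" (len 7), cursors c1@1 c2@4 c3@6, authorship 1..2.3.
After op 2 (insert('j')): buffer="cjqwcjccji" (len 10), cursors c1@2 c2@6 c3@9, authorship 11..22.33.
After op 3 (add_cursor(4)): buffer="cjqwcjccji" (len 10), cursors c1@2 c4@4 c2@6 c3@9, authorship 11..22.33.
After op 4 (delete): buffer="cqccci" (len 6), cursors c1@1 c4@2 c2@3 c3@5, authorship 1.2.3.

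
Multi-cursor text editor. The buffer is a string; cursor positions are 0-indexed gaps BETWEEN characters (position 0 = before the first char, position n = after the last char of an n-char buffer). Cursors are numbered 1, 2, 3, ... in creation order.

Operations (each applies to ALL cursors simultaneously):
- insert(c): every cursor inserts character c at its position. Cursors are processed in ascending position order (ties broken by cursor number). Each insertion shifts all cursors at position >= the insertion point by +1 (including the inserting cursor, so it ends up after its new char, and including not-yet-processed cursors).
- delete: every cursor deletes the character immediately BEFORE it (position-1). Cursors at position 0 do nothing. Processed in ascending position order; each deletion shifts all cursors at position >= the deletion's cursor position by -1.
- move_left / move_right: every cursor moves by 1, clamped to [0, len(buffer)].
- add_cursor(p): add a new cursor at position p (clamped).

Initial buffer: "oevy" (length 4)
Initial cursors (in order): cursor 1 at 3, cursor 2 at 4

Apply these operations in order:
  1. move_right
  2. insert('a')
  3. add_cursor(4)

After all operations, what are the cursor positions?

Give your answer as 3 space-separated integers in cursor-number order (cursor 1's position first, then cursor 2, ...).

Answer: 6 6 4

Derivation:
After op 1 (move_right): buffer="oevy" (len 4), cursors c1@4 c2@4, authorship ....
After op 2 (insert('a')): buffer="oevyaa" (len 6), cursors c1@6 c2@6, authorship ....12
After op 3 (add_cursor(4)): buffer="oevyaa" (len 6), cursors c3@4 c1@6 c2@6, authorship ....12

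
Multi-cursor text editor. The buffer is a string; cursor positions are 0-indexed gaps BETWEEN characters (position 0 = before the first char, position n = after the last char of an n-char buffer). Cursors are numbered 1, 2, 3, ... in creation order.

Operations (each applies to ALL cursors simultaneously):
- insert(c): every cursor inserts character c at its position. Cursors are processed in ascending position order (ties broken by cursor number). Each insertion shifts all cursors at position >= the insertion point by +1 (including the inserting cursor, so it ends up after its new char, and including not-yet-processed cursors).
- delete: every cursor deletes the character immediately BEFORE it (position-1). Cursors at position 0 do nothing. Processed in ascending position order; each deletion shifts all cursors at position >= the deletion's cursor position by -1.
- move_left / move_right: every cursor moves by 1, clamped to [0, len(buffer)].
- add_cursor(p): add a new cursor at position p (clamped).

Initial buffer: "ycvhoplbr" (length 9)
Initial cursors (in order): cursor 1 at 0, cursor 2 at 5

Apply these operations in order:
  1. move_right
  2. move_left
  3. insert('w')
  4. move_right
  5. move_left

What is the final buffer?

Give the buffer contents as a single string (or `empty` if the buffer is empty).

Answer: wycvhowplbr

Derivation:
After op 1 (move_right): buffer="ycvhoplbr" (len 9), cursors c1@1 c2@6, authorship .........
After op 2 (move_left): buffer="ycvhoplbr" (len 9), cursors c1@0 c2@5, authorship .........
After op 3 (insert('w')): buffer="wycvhowplbr" (len 11), cursors c1@1 c2@7, authorship 1.....2....
After op 4 (move_right): buffer="wycvhowplbr" (len 11), cursors c1@2 c2@8, authorship 1.....2....
After op 5 (move_left): buffer="wycvhowplbr" (len 11), cursors c1@1 c2@7, authorship 1.....2....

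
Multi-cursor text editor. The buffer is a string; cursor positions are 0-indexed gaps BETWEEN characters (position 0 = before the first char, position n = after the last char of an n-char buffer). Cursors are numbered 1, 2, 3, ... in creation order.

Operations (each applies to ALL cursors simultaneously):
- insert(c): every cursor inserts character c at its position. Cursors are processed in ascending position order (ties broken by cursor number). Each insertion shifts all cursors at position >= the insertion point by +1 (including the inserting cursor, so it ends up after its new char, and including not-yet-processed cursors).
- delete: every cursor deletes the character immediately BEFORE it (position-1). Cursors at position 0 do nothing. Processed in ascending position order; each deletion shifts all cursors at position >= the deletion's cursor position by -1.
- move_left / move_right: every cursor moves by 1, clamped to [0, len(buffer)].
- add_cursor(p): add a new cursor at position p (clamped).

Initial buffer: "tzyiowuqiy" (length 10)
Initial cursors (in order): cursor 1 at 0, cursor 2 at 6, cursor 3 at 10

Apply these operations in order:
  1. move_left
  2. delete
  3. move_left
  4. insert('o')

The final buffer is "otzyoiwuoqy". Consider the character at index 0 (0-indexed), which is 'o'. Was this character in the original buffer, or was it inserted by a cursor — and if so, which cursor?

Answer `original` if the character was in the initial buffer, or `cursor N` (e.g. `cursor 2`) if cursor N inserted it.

Answer: cursor 1

Derivation:
After op 1 (move_left): buffer="tzyiowuqiy" (len 10), cursors c1@0 c2@5 c3@9, authorship ..........
After op 2 (delete): buffer="tzyiwuqy" (len 8), cursors c1@0 c2@4 c3@7, authorship ........
After op 3 (move_left): buffer="tzyiwuqy" (len 8), cursors c1@0 c2@3 c3@6, authorship ........
After op 4 (insert('o')): buffer="otzyoiwuoqy" (len 11), cursors c1@1 c2@5 c3@9, authorship 1...2...3..
Authorship (.=original, N=cursor N): 1 . . . 2 . . . 3 . .
Index 0: author = 1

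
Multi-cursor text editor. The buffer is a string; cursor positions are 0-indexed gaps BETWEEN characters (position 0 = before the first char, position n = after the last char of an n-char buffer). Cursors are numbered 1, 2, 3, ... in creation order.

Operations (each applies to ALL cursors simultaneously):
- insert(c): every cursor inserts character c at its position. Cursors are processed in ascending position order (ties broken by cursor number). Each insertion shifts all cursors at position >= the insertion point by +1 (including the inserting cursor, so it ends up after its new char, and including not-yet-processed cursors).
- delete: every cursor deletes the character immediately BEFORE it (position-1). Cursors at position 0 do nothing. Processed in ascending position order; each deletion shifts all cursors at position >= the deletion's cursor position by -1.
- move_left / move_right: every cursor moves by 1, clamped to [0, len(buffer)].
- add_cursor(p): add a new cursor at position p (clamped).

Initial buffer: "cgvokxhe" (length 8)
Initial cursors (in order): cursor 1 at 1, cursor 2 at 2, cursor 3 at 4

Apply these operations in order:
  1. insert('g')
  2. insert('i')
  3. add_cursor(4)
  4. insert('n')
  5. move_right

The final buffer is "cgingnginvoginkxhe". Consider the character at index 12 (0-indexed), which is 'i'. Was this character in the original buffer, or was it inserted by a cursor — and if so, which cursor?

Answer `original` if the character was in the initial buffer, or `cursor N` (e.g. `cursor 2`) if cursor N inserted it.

Answer: cursor 3

Derivation:
After op 1 (insert('g')): buffer="cgggvogkxhe" (len 11), cursors c1@2 c2@4 c3@7, authorship .1.2..3....
After op 2 (insert('i')): buffer="cgiggivogikxhe" (len 14), cursors c1@3 c2@6 c3@10, authorship .11.22..33....
After op 3 (add_cursor(4)): buffer="cgiggivogikxhe" (len 14), cursors c1@3 c4@4 c2@6 c3@10, authorship .11.22..33....
After op 4 (insert('n')): buffer="cgingnginvoginkxhe" (len 18), cursors c1@4 c4@6 c2@9 c3@14, authorship .111.4222..333....
After op 5 (move_right): buffer="cgingnginvoginkxhe" (len 18), cursors c1@5 c4@7 c2@10 c3@15, authorship .111.4222..333....
Authorship (.=original, N=cursor N): . 1 1 1 . 4 2 2 2 . . 3 3 3 . . . .
Index 12: author = 3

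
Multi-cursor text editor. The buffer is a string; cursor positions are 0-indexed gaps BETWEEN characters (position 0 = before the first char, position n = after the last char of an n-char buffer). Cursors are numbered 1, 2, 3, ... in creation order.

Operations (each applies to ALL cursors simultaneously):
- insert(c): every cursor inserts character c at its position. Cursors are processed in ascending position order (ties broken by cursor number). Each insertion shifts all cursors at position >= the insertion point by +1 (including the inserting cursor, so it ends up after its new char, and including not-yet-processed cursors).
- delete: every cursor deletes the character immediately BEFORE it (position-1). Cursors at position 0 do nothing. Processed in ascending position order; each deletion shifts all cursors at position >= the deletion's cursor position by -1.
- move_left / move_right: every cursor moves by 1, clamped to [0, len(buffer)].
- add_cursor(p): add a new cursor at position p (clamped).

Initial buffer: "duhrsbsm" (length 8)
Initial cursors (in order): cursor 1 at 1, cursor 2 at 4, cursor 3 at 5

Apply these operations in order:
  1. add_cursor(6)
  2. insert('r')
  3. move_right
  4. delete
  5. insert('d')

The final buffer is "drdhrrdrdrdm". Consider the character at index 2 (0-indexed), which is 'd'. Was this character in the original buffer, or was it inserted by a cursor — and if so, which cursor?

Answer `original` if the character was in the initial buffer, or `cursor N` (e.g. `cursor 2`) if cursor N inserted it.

After op 1 (add_cursor(6)): buffer="duhrsbsm" (len 8), cursors c1@1 c2@4 c3@5 c4@6, authorship ........
After op 2 (insert('r')): buffer="druhrrsrbrsm" (len 12), cursors c1@2 c2@6 c3@8 c4@10, authorship .1...2.3.4..
After op 3 (move_right): buffer="druhrrsrbrsm" (len 12), cursors c1@3 c2@7 c3@9 c4@11, authorship .1...2.3.4..
After op 4 (delete): buffer="drhrrrrm" (len 8), cursors c1@2 c2@5 c3@6 c4@7, authorship .1..234.
After op 5 (insert('d')): buffer="drdhrrdrdrdm" (len 12), cursors c1@3 c2@7 c3@9 c4@11, authorship .11..223344.
Authorship (.=original, N=cursor N): . 1 1 . . 2 2 3 3 4 4 .
Index 2: author = 1

Answer: cursor 1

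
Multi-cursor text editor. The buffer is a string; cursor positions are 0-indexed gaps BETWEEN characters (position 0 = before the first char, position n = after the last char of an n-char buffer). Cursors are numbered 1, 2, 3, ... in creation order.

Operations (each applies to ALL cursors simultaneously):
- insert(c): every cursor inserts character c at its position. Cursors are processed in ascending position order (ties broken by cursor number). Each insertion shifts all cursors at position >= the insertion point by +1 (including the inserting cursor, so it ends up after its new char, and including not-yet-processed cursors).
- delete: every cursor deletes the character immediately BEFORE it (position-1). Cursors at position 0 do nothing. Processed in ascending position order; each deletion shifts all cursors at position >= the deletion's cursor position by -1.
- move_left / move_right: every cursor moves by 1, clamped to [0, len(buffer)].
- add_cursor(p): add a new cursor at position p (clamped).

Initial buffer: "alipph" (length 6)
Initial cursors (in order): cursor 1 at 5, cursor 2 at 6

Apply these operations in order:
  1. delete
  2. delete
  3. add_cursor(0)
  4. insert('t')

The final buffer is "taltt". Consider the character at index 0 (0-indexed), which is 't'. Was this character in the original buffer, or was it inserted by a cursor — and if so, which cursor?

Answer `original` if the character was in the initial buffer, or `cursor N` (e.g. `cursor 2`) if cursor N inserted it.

After op 1 (delete): buffer="alip" (len 4), cursors c1@4 c2@4, authorship ....
After op 2 (delete): buffer="al" (len 2), cursors c1@2 c2@2, authorship ..
After op 3 (add_cursor(0)): buffer="al" (len 2), cursors c3@0 c1@2 c2@2, authorship ..
After op 4 (insert('t')): buffer="taltt" (len 5), cursors c3@1 c1@5 c2@5, authorship 3..12
Authorship (.=original, N=cursor N): 3 . . 1 2
Index 0: author = 3

Answer: cursor 3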